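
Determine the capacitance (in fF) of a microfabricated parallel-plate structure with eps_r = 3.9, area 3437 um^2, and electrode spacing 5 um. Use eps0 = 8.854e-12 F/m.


Step 1: Convert area to m^2: A = 3437e-12 m^2
Step 2: Convert gap to m: d = 5e-6 m
Step 3: C = eps0 * eps_r * A / d
C = 8.854e-12 * 3.9 * 3437e-12 / 5e-6
Step 4: Convert to fF (multiply by 1e15).
C = 23.74 fF


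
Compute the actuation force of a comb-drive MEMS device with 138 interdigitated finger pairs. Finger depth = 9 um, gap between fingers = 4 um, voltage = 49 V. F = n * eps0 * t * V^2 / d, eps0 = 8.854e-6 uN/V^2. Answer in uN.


Step 1: Parameters: n=138, eps0=8.854e-6 uN/V^2, t=9 um, V=49 V, d=4 um
Step 2: V^2 = 2401
Step 3: F = 138 * 8.854e-6 * 9 * 2401 / 4
F = 6.601 uN


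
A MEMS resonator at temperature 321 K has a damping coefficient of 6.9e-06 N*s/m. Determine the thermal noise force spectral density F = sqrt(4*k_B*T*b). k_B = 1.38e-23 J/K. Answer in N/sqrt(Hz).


Step 1: Compute 4 * k_B * T * b
= 4 * 1.38e-23 * 321 * 6.9e-06
= 1.2226e-25 N^2/Hz
Step 2: F_noise = sqrt(1.2226e-25)
F_noise = 3.50e-13 N/sqrt(Hz)


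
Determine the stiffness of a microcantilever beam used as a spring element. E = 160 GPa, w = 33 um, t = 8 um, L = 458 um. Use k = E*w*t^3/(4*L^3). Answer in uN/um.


Step 1: Convert E to consistent units (1 GPa = 1000 uN/um^2).
E = 160 GPa = 160000 uN/um^2
Step 2: Compute t^3 = 8^3 = 512
Step 3: Compute L^3 = 458^3 = 96071912
Step 4: k = 160000 * 33 * 512 / (4 * 96071912)
k = 7.0347 uN/um


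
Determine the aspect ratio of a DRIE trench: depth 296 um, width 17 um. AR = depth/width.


Step 1: AR = depth / width
Step 2: AR = 296 / 17
AR = 17.4


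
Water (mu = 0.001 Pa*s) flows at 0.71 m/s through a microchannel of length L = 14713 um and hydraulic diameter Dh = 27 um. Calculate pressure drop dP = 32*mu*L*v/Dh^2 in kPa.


Step 1: Convert to SI: L = 14713e-6 m, Dh = 27e-6 m
Step 2: dP = 32 * 0.001 * 14713e-6 * 0.71 / (27e-6)^2
Step 3: dP = 458545.08 Pa
Step 4: Convert to kPa: dP = 458.55 kPa


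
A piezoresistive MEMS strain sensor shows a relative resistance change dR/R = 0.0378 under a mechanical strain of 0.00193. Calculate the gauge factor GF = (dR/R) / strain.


Step 1: Identify values.
dR/R = 0.0378, strain = 0.00193
Step 2: GF = (dR/R) / strain = 0.0378 / 0.00193
GF = 19.6


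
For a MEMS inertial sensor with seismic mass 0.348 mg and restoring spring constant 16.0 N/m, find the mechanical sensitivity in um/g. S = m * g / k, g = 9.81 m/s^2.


Step 1: Convert mass: m = 0.348 mg = 3.48e-07 kg
Step 2: S = m * g / k = 3.48e-07 * 9.81 / 16.0
Step 3: S = 2.13e-07 m/g
Step 4: Convert to um/g: S = 0.213 um/g


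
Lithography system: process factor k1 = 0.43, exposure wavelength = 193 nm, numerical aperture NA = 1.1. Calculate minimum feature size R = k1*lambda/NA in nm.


Step 1: Identify values: k1 = 0.43, lambda = 193 nm, NA = 1.1
Step 2: R = k1 * lambda / NA
R = 0.43 * 193 / 1.1
R = 75.4 nm


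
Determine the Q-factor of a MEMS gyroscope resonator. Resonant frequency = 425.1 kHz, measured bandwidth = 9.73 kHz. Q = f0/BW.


Step 1: Q = f0 / bandwidth
Step 2: Q = 425.1 / 9.73
Q = 43.7


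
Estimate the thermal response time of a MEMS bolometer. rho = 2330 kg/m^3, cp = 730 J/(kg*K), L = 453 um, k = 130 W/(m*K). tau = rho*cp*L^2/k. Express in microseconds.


Step 1: Convert L to m: L = 453e-6 m
Step 2: L^2 = (453e-6)^2 = 2.05209e-07 m^2
Step 3: tau = 2330 * 730 * 2.05209e-07 / 130 = 2.68492299e-03 s
Step 4: Convert to microseconds (multiply by 1e6).
tau = 2684.923 us


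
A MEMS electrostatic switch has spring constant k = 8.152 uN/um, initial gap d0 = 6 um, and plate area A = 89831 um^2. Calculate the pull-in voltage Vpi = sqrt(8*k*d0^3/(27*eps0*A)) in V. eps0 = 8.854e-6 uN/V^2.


Step 1: Compute numerator: 8 * k * d0^3 = 8 * 8.152 * 6^3 = 14086.656
Step 2: Compute denominator: 27 * eps0 * A = 27 * 8.854e-6 * 89831 = 21.474819
Step 3: Vpi = sqrt(14086.656 / 21.474819)
Vpi = 25.61 V


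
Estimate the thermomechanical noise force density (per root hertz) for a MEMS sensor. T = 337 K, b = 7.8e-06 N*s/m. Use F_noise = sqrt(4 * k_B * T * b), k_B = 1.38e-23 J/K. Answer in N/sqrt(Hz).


Step 1: Compute 4 * k_B * T * b
= 4 * 1.38e-23 * 337 * 7.8e-06
= 1.4510e-25 N^2/Hz
Step 2: F_noise = sqrt(1.4510e-25)
F_noise = 3.81e-13 N/sqrt(Hz)


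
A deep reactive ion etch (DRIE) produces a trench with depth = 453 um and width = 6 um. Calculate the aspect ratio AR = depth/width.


Step 1: AR = depth / width
Step 2: AR = 453 / 6
AR = 75.5


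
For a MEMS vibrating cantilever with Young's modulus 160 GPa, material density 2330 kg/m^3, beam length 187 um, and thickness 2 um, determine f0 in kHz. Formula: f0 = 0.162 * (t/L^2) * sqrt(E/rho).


Step 1: Convert units to SI.
t_SI = 2e-6 m, L_SI = 187e-6 m
Step 2: Calculate sqrt(E/rho).
sqrt(160e9 / 2330) = 8286.71 m/s
Step 3: Compute f0.
f0 = 0.162 * 2e-6 / (187e-6)^2 * 8286.71 = 76779.3 Hz = 76.78 kHz


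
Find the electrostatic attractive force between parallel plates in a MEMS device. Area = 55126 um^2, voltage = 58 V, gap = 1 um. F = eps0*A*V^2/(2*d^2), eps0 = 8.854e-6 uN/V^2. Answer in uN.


Step 1: Identify parameters.
eps0 = 8.854e-6 uN/V^2, A = 55126 um^2, V = 58 V, d = 1 um
Step 2: Compute V^2 = 58^2 = 3364
Step 3: Compute d^2 = 1^2 = 1
Step 4: F = 0.5 * 8.854e-6 * 55126 * 3364 / 1
F = 820.96 uN


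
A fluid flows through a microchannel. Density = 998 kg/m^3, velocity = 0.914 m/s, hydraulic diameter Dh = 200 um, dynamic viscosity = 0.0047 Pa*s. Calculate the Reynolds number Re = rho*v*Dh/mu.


Step 1: Convert Dh to meters: Dh = 200e-6 m
Step 2: Re = rho * v * Dh / mu
Re = 998 * 0.914 * 200e-6 / 0.0047
Re = 38.816


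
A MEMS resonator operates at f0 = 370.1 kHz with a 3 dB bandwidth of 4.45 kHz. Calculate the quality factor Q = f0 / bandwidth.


Step 1: Q = f0 / bandwidth
Step 2: Q = 370.1 / 4.45
Q = 83.2


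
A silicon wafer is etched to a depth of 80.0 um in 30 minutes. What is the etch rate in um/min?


Step 1: Etch rate = depth / time
Step 2: rate = 80.0 / 30
rate = 2.667 um/min


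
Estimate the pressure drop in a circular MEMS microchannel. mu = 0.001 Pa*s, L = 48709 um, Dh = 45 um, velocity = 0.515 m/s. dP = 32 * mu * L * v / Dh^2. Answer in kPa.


Step 1: Convert to SI: L = 48709e-6 m, Dh = 45e-6 m
Step 2: dP = 32 * 0.001 * 48709e-6 * 0.515 / (45e-6)^2
Step 3: dP = 396407.07 Pa
Step 4: Convert to kPa: dP = 396.41 kPa


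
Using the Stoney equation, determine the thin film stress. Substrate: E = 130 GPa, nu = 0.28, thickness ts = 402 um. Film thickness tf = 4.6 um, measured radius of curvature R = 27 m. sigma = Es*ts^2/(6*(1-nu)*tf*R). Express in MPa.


Step 1: Compute numerator: Es * ts^2 = 130 * 402^2 = 21008520 (GPa*um^2)
Step 2: Compute denominator (R in um): 6*(1-nu)*tf*R = 6*0.72*4.6*27e6 = 536544000.0 (um^2)
Step 3: sigma (GPa) = 21008520 / 536544000.0 = 3.9155e-02 GPa
Step 4: Convert to MPa (x1000): sigma = 39.2 MPa


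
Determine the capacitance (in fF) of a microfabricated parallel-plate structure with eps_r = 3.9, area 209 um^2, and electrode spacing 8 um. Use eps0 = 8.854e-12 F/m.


Step 1: Convert area to m^2: A = 209e-12 m^2
Step 2: Convert gap to m: d = 8e-6 m
Step 3: C = eps0 * eps_r * A / d
C = 8.854e-12 * 3.9 * 209e-12 / 8e-6
Step 4: Convert to fF (multiply by 1e15).
C = 0.9 fF


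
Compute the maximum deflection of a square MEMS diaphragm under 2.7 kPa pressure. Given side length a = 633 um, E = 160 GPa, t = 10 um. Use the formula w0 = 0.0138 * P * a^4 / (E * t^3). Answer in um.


Step 1: Convert pressure to compatible units (E is in GPa, so P in GPa).
P = 2.7 kPa = 2.7e-6 GPa
Step 2: Compute numerator: 0.0138 * P * a^4.
a^4 = 633^4 = 160551674721
numerator = 0.0138 * 2.7e-6 * 160551674721 = 5.9822e+03
Step 3: Compute denominator: E * t^3 = 160 * 10^3 = 160000
Step 4: w0 = numerator / denominator = 5.9822e+03 / 160000 = 0.0374 um


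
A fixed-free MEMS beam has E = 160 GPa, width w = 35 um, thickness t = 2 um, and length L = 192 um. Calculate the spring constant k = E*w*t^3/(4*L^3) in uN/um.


Step 1: Convert E to consistent units (1 GPa = 1000 uN/um^2).
E = 160 GPa = 160000 uN/um^2
Step 2: Compute t^3 = 2^3 = 8
Step 3: Compute L^3 = 192^3 = 7077888
Step 4: k = 160000 * 35 * 8 / (4 * 7077888)
k = 1.5824 uN/um


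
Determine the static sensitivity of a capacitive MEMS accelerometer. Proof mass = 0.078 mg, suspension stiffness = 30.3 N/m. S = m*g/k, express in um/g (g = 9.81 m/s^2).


Step 1: Convert mass: m = 0.078 mg = 7.80e-08 kg
Step 2: S = m * g / k = 7.80e-08 * 9.81 / 30.3
Step 3: S = 2.53e-08 m/g
Step 4: Convert to um/g: S = 0.025 um/g


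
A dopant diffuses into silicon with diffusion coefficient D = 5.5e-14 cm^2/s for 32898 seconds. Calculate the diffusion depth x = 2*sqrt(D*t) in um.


Step 1: Compute D*t = 5.5e-14 * 32898 = 1.80939e-09 cm^2
Step 2: sqrt(D*t) = 4.2537e-05 cm
Step 3: x = 2 * 4.2537e-05 cm = 8.5074e-05 cm
Step 4: Convert to um (1 cm = 1e4 um): x = 0.851 um


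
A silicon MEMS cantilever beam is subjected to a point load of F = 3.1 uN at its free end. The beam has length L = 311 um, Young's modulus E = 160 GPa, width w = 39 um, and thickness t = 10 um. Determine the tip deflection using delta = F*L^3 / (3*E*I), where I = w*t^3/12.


Step 1: Calculate the second moment of area.
I = w * t^3 / 12 = 39 * 10^3 / 12 = 3250.0 um^4
Step 2: Convert E to consistent units (1 GPa = 1000 uN/um^2).
E = 160 GPa = 160000 uN/um^2
Step 3: Calculate tip deflection.
delta = F * L^3 / (3 * E * I)
delta = 3.1 * 311^3 / (3 * 160000 * 3250.0)
delta = 0.0598 um


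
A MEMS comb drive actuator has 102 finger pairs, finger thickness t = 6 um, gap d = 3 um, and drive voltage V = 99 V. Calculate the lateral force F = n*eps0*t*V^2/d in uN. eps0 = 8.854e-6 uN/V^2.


Step 1: Parameters: n=102, eps0=8.854e-6 uN/V^2, t=6 um, V=99 V, d=3 um
Step 2: V^2 = 9801
Step 3: F = 102 * 8.854e-6 * 6 * 9801 / 3
F = 17.703 uN


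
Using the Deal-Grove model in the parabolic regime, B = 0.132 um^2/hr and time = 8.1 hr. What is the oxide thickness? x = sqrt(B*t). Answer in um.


Step 1: Compute B*t = 0.132 * 8.1 = 1.0692
Step 2: x = sqrt(1.0692)
x = 1.034 um


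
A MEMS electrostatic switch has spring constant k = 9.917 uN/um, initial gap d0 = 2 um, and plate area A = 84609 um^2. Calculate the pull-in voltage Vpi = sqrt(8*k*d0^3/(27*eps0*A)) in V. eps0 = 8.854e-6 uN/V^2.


Step 1: Compute numerator: 8 * k * d0^3 = 8 * 9.917 * 2^3 = 634.688
Step 2: Compute denominator: 27 * eps0 * A = 27 * 8.854e-6 * 84609 = 20.226458
Step 3: Vpi = sqrt(634.688 / 20.226458)
Vpi = 5.6 V


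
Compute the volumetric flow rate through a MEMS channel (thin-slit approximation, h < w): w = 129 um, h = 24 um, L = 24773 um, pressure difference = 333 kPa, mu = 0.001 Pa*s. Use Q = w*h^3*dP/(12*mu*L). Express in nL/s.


Step 1: Convert all dimensions to SI (meters).
w = 129e-6 m, h = 24e-6 m, L = 24773e-6 m, dP = 333e3 Pa
Step 2: Q = w * h^3 * dP / (12 * mu * L)
Q = 129e-6 * (24e-6)^3 * 333e3 / (12 * 0.001 * 24773e-6) = 1.99759674e-09 m^3/s
Step 3: Convert Q from m^3/s to nL/s (1 m^3 = 1e12 nL, so multiply by 1e12).
Q = 1997.597 nL/s


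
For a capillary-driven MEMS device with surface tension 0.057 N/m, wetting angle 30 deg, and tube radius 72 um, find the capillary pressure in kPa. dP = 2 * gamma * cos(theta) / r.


Step 1: cos(30 deg) = 0.866
Step 2: Convert r to m: r = 72e-6 m
Step 3: dP = 2 * 0.057 * 0.866 / 72e-6 = 1371.2 Pa
Step 4: Convert Pa to kPa (divide by 1000).
dP = 1.37 kPa


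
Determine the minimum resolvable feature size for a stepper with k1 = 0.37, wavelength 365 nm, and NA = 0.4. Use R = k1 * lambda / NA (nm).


Step 1: Identify values: k1 = 0.37, lambda = 365 nm, NA = 0.4
Step 2: R = k1 * lambda / NA
R = 0.37 * 365 / 0.4
R = 337.6 nm


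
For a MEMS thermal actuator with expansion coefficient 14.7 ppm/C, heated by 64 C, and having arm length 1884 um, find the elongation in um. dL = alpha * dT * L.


Step 1: Convert CTE: alpha = 14.7 ppm/C = 14.7e-6 /C
Step 2: dL = 14.7e-6 * 64 * 1884
dL = 1.7725 um


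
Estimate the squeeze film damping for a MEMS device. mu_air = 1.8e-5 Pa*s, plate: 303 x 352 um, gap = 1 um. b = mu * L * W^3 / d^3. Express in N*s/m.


Step 1: Convert to SI.
L = 303e-6 m, W = 352e-6 m, d = 1e-6 m
Step 2: W^3 = (352e-6)^3 = 4.36e-11 m^3
Step 3: d^3 = (1e-6)^3 = 1.00e-18 m^3
Step 4: b = 1.8e-5 * 303e-6 * 4.36e-11 / 1.00e-18
b = 2.38e-01 N*s/m


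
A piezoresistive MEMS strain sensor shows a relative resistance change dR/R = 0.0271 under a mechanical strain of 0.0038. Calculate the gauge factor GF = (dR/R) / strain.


Step 1: Identify values.
dR/R = 0.0271, strain = 0.0038
Step 2: GF = (dR/R) / strain = 0.0271 / 0.0038
GF = 7.1


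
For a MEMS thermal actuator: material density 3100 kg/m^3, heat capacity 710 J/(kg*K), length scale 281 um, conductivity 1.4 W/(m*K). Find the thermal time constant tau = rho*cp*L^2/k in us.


Step 1: Convert L to m: L = 281e-6 m
Step 2: L^2 = (281e-6)^2 = 7.8961e-08 m^2
Step 3: tau = 3100 * 710 * 7.8961e-08 / 1.4 = 1.2413797214e-01 s
Step 4: Convert to microseconds (multiply by 1e6).
tau = 124137.972 us


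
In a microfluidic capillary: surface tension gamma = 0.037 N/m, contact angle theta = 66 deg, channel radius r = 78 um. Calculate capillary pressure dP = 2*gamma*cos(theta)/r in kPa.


Step 1: cos(66 deg) = 0.4067
Step 2: Convert r to m: r = 78e-6 m
Step 3: dP = 2 * 0.037 * 0.4067 / 78e-6 = 385.8 Pa
Step 4: Convert Pa to kPa (divide by 1000).
dP = 0.39 kPa


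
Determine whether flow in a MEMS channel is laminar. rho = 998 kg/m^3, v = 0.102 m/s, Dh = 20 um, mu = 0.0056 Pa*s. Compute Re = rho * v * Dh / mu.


Step 1: Convert Dh to meters: Dh = 20e-6 m
Step 2: Re = rho * v * Dh / mu
Re = 998 * 0.102 * 20e-6 / 0.0056
Re = 0.364
Since Re = 0.364 is below ~2300, the flow is laminar.


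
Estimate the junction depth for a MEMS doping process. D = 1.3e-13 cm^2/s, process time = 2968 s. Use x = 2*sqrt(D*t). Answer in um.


Step 1: Compute D*t = 1.3e-13 * 2968 = 3.8584e-10 cm^2
Step 2: sqrt(D*t) = 1.9643e-05 cm
Step 3: x = 2 * 1.9643e-05 cm = 3.9286e-05 cm
Step 4: Convert to um (1 cm = 1e4 um): x = 0.393 um


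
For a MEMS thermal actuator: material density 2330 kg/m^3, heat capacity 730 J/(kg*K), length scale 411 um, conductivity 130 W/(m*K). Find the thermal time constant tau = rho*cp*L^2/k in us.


Step 1: Convert L to m: L = 411e-6 m
Step 2: L^2 = (411e-6)^2 = 1.68921e-07 m^2
Step 3: tau = 2330 * 730 * 1.68921e-07 / 130 = 2.21013638e-03 s
Step 4: Convert to microseconds (multiply by 1e6).
tau = 2210.136 us


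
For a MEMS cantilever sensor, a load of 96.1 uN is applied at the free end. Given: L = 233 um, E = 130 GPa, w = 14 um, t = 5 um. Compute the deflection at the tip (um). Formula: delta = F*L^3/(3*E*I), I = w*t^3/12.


Step 1: Calculate the second moment of area.
I = w * t^3 / 12 = 14 * 5^3 / 12 = 145.8333 um^4
Step 2: Convert E to consistent units (1 GPa = 1000 uN/um^2).
E = 130 GPa = 130000 uN/um^2
Step 3: Calculate tip deflection.
delta = F * L^3 / (3 * E * I)
delta = 96.1 * 233^3 / (3 * 130000 * 145.8333)
delta = 21.3732 um


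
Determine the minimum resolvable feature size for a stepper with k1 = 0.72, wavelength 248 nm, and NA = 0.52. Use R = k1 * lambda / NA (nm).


Step 1: Identify values: k1 = 0.72, lambda = 248 nm, NA = 0.52
Step 2: R = k1 * lambda / NA
R = 0.72 * 248 / 0.52
R = 343.4 nm


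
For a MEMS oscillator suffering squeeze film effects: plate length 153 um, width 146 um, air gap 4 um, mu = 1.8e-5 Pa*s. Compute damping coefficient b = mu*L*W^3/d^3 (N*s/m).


Step 1: Convert to SI.
L = 153e-6 m, W = 146e-6 m, d = 4e-6 m
Step 2: W^3 = (146e-6)^3 = 3.11e-12 m^3
Step 3: d^3 = (4e-6)^3 = 6.40e-17 m^3
Step 4: b = 1.8e-5 * 153e-6 * 3.11e-12 / 6.40e-17
b = 1.34e-04 N*s/m


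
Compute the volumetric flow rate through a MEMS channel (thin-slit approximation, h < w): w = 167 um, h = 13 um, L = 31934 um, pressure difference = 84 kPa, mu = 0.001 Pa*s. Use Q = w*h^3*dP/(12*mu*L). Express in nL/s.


Step 1: Convert all dimensions to SI (meters).
w = 167e-6 m, h = 13e-6 m, L = 31934e-6 m, dP = 84e3 Pa
Step 2: Q = w * h^3 * dP / (12 * mu * L)
Q = 167e-6 * (13e-6)^3 * 84e3 / (12 * 0.001 * 31934e-6) = 8.042503e-11 m^3/s
Step 3: Convert Q from m^3/s to nL/s (1 m^3 = 1e12 nL, so multiply by 1e12).
Q = 80.425 nL/s


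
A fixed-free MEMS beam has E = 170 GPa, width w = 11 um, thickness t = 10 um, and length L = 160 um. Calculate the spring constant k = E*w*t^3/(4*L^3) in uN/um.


Step 1: Convert E to consistent units (1 GPa = 1000 uN/um^2).
E = 170 GPa = 170000 uN/um^2
Step 2: Compute t^3 = 10^3 = 1000
Step 3: Compute L^3 = 160^3 = 4096000
Step 4: k = 170000 * 11 * 1000 / (4 * 4096000)
k = 114.1357 uN/um


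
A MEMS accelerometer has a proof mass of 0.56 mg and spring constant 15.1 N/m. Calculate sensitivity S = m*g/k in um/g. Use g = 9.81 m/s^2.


Step 1: Convert mass: m = 0.56 mg = 5.60e-07 kg
Step 2: S = m * g / k = 5.60e-07 * 9.81 / 15.1
Step 3: S = 3.64e-07 m/g
Step 4: Convert to um/g: S = 0.364 um/g


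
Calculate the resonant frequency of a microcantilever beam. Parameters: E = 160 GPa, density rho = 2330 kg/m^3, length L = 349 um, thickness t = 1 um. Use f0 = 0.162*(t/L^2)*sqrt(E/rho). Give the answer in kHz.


Step 1: Convert units to SI.
t_SI = 1e-6 m, L_SI = 349e-6 m
Step 2: Calculate sqrt(E/rho).
sqrt(160e9 / 2330) = 8286.71 m/s
Step 3: Compute f0.
f0 = 0.162 * 1e-6 / (349e-6)^2 * 8286.71 = 11021.6 Hz = 11.02 kHz


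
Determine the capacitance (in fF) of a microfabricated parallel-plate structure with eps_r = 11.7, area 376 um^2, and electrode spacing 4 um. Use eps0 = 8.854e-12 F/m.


Step 1: Convert area to m^2: A = 376e-12 m^2
Step 2: Convert gap to m: d = 4e-6 m
Step 3: C = eps0 * eps_r * A / d
C = 8.854e-12 * 11.7 * 376e-12 / 4e-6
Step 4: Convert to fF (multiply by 1e15).
C = 9.74 fF


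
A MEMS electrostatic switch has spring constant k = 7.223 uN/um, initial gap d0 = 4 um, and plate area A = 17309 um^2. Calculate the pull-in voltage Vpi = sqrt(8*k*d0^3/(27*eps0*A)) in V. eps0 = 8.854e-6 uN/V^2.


Step 1: Compute numerator: 8 * k * d0^3 = 8 * 7.223 * 4^3 = 3698.176
Step 2: Compute denominator: 27 * eps0 * A = 27 * 8.854e-6 * 17309 = 4.137855
Step 3: Vpi = sqrt(3698.176 / 4.137855)
Vpi = 29.9 V


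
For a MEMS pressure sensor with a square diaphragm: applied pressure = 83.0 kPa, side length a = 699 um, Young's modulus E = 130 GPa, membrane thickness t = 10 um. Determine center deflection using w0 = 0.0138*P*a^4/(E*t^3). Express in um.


Step 1: Convert pressure to compatible units (E is in GPa, so P in GPa).
P = 83.0 kPa = 83.0e-6 GPa
Step 2: Compute numerator: 0.0138 * P * a^4.
a^4 = 699^4 = 238730937201
numerator = 0.0138 * 83.0e-6 * 238730937201 = 2.734424e+05
Step 3: Compute denominator: E * t^3 = 130 * 10^3 = 130000
Step 4: w0 = numerator / denominator = 2.734424e+05 / 130000 = 2.1034 um


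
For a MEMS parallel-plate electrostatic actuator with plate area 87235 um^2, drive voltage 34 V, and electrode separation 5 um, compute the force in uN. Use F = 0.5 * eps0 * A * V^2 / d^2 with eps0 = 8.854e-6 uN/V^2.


Step 1: Identify parameters.
eps0 = 8.854e-6 uN/V^2, A = 87235 um^2, V = 34 V, d = 5 um
Step 2: Compute V^2 = 34^2 = 1156
Step 3: Compute d^2 = 5^2 = 25
Step 4: F = 0.5 * 8.854e-6 * 87235 * 1156 / 25
F = 17.857 uN


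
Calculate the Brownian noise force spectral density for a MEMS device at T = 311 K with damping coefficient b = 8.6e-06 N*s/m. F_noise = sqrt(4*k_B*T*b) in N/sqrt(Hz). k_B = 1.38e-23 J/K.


Step 1: Compute 4 * k_B * T * b
= 4 * 1.38e-23 * 311 * 8.6e-06
= 1.4764e-25 N^2/Hz
Step 2: F_noise = sqrt(1.4764e-25)
F_noise = 3.84e-13 N/sqrt(Hz)


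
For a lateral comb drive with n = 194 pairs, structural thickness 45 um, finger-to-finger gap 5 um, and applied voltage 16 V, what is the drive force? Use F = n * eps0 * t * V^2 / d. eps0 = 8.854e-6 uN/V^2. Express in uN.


Step 1: Parameters: n=194, eps0=8.854e-6 uN/V^2, t=45 um, V=16 V, d=5 um
Step 2: V^2 = 256
Step 3: F = 194 * 8.854e-6 * 45 * 256 / 5
F = 3.958 uN


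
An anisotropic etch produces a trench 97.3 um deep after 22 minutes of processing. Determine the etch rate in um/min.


Step 1: Etch rate = depth / time
Step 2: rate = 97.3 / 22
rate = 4.423 um/min


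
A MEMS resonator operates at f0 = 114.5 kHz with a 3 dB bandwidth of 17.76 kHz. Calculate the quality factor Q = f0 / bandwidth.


Step 1: Q = f0 / bandwidth
Step 2: Q = 114.5 / 17.76
Q = 6.4


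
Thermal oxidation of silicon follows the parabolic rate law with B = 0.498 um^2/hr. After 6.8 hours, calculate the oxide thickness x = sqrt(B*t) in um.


Step 1: Compute B*t = 0.498 * 6.8 = 3.3864
Step 2: x = sqrt(3.3864)
x = 1.84 um


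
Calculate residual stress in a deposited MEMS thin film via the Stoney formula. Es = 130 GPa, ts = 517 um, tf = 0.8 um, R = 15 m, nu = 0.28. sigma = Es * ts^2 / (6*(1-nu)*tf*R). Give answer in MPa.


Step 1: Compute numerator: Es * ts^2 = 130 * 517^2 = 34747570 (GPa*um^2)
Step 2: Compute denominator (R in um): 6*(1-nu)*tf*R = 6*0.72*0.8*15e6 = 51840000.0 (um^2)
Step 3: sigma (GPa) = 34747570 / 51840000.0 = 6.70285e-01 GPa
Step 4: Convert to MPa (x1000): sigma = 670.3 MPa


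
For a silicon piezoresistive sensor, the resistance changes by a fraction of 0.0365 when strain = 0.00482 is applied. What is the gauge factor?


Step 1: Identify values.
dR/R = 0.0365, strain = 0.00482
Step 2: GF = (dR/R) / strain = 0.0365 / 0.00482
GF = 7.6


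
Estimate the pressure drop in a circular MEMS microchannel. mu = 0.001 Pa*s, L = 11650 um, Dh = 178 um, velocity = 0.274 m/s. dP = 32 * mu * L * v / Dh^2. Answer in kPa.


Step 1: Convert to SI: L = 11650e-6 m, Dh = 178e-6 m
Step 2: dP = 32 * 0.001 * 11650e-6 * 0.274 / (178e-6)^2
Step 3: dP = 3223.94 Pa
Step 4: Convert to kPa: dP = 3.22 kPa


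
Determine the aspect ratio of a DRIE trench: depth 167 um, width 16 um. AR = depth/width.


Step 1: AR = depth / width
Step 2: AR = 167 / 16
AR = 10.4


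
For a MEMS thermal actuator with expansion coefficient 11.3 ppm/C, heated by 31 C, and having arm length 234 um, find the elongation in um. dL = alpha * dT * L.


Step 1: Convert CTE: alpha = 11.3 ppm/C = 11.3e-6 /C
Step 2: dL = 11.3e-6 * 31 * 234
dL = 0.082 um


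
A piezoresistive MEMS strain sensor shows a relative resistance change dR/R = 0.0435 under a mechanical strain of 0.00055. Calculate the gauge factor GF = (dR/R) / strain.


Step 1: Identify values.
dR/R = 0.0435, strain = 0.00055
Step 2: GF = (dR/R) / strain = 0.0435 / 0.00055
GF = 79.1


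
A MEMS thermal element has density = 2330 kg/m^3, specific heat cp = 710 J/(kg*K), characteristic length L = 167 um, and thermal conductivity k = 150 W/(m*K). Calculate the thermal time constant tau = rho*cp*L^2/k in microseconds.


Step 1: Convert L to m: L = 167e-6 m
Step 2: L^2 = (167e-6)^2 = 2.7889e-08 m^2
Step 3: tau = 2330 * 710 * 2.7889e-08 / 150 = 3.0757848e-04 s
Step 4: Convert to microseconds (multiply by 1e6).
tau = 307.578 us


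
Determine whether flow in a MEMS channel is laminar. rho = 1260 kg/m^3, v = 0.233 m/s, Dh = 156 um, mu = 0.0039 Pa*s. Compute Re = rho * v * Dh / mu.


Step 1: Convert Dh to meters: Dh = 156e-6 m
Step 2: Re = rho * v * Dh / mu
Re = 1260 * 0.233 * 156e-6 / 0.0039
Re = 11.743
Since Re = 11.743 is below ~2300, the flow is laminar.


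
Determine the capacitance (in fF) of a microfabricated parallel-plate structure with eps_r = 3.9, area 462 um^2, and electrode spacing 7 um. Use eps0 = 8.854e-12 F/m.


Step 1: Convert area to m^2: A = 462e-12 m^2
Step 2: Convert gap to m: d = 7e-6 m
Step 3: C = eps0 * eps_r * A / d
C = 8.854e-12 * 3.9 * 462e-12 / 7e-6
Step 4: Convert to fF (multiply by 1e15).
C = 2.28 fF


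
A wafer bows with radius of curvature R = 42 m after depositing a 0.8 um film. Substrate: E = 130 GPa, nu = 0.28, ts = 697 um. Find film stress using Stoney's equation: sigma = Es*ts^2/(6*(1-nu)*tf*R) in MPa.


Step 1: Compute numerator: Es * ts^2 = 130 * 697^2 = 63155170 (GPa*um^2)
Step 2: Compute denominator (R in um): 6*(1-nu)*tf*R = 6*0.72*0.8*42e6 = 145152000.0 (um^2)
Step 3: sigma (GPa) = 63155170 / 145152000.0 = 4.35097e-01 GPa
Step 4: Convert to MPa (x1000): sigma = 435.1 MPa


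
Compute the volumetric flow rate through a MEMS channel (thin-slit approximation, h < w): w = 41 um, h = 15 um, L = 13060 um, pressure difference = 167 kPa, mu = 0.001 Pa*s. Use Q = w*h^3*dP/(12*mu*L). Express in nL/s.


Step 1: Convert all dimensions to SI (meters).
w = 41e-6 m, h = 15e-6 m, L = 13060e-6 m, dP = 167e3 Pa
Step 2: Q = w * h^3 * dP / (12 * mu * L)
Q = 41e-6 * (15e-6)^3 * 167e3 / (12 * 0.001 * 13060e-6) = 1.4745167e-10 m^3/s
Step 3: Convert Q from m^3/s to nL/s (1 m^3 = 1e12 nL, so multiply by 1e12).
Q = 147.452 nL/s


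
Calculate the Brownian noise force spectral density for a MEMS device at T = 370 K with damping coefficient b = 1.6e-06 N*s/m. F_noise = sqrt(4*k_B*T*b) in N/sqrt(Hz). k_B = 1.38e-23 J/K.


Step 1: Compute 4 * k_B * T * b
= 4 * 1.38e-23 * 370 * 1.6e-06
= 3.2678e-26 N^2/Hz
Step 2: F_noise = sqrt(3.2678e-26)
F_noise = 1.81e-13 N/sqrt(Hz)


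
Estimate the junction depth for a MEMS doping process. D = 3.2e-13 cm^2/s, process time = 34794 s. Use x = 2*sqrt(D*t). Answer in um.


Step 1: Compute D*t = 3.2e-13 * 34794 = 1.113408e-08 cm^2
Step 2: sqrt(D*t) = 1.0552e-04 cm
Step 3: x = 2 * 1.0552e-04 cm = 2.1104e-04 cm
Step 4: Convert to um (1 cm = 1e4 um): x = 2.11 um


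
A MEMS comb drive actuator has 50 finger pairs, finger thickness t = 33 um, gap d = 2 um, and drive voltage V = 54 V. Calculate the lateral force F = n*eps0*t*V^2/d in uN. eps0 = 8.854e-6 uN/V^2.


Step 1: Parameters: n=50, eps0=8.854e-6 uN/V^2, t=33 um, V=54 V, d=2 um
Step 2: V^2 = 2916
Step 3: F = 50 * 8.854e-6 * 33 * 2916 / 2
F = 21.3 uN


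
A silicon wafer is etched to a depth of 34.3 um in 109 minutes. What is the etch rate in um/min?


Step 1: Etch rate = depth / time
Step 2: rate = 34.3 / 109
rate = 0.315 um/min


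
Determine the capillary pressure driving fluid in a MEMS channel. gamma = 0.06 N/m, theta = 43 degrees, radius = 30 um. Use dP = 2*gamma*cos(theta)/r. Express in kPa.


Step 1: cos(43 deg) = 0.7314
Step 2: Convert r to m: r = 30e-6 m
Step 3: dP = 2 * 0.06 * 0.7314 / 30e-6 = 2925.6 Pa
Step 4: Convert Pa to kPa (divide by 1000).
dP = 2.93 kPa


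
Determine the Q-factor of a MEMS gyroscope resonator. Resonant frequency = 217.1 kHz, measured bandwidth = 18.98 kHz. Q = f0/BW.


Step 1: Q = f0 / bandwidth
Step 2: Q = 217.1 / 18.98
Q = 11.4


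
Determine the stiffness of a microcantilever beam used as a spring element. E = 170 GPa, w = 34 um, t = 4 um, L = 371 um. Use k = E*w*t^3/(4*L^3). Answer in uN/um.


Step 1: Convert E to consistent units (1 GPa = 1000 uN/um^2).
E = 170 GPa = 170000 uN/um^2
Step 2: Compute t^3 = 4^3 = 64
Step 3: Compute L^3 = 371^3 = 51064811
Step 4: k = 170000 * 34 * 64 / (4 * 51064811)
k = 1.811 uN/um


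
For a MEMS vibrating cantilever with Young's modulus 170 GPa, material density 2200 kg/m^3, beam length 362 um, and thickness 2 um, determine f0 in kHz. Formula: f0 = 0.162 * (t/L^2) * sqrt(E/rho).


Step 1: Convert units to SI.
t_SI = 2e-6 m, L_SI = 362e-6 m
Step 2: Calculate sqrt(E/rho).
sqrt(170e9 / 2200) = 8790.49 m/s
Step 3: Compute f0.
f0 = 0.162 * 2e-6 / (362e-6)^2 * 8790.49 = 21734.1 Hz = 21.73 kHz


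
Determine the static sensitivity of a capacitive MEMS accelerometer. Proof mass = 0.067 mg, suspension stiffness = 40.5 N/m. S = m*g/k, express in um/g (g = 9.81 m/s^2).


Step 1: Convert mass: m = 0.067 mg = 6.70e-08 kg
Step 2: S = m * g / k = 6.70e-08 * 9.81 / 40.5
Step 3: S = 1.62e-08 m/g
Step 4: Convert to um/g: S = 0.016 um/g


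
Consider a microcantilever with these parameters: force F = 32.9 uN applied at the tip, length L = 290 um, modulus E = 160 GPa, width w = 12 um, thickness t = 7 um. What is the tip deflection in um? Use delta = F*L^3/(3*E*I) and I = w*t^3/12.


Step 1: Calculate the second moment of area.
I = w * t^3 / 12 = 12 * 7^3 / 12 = 343.0 um^4
Step 2: Convert E to consistent units (1 GPa = 1000 uN/um^2).
E = 160 GPa = 160000 uN/um^2
Step 3: Calculate tip deflection.
delta = F * L^3 / (3 * E * I)
delta = 32.9 * 290^3 / (3 * 160000 * 343.0)
delta = 4.8737 um


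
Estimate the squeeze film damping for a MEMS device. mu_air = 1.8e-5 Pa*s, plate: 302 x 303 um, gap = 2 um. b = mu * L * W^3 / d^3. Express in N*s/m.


Step 1: Convert to SI.
L = 302e-6 m, W = 303e-6 m, d = 2e-6 m
Step 2: W^3 = (303e-6)^3 = 2.78e-11 m^3
Step 3: d^3 = (2e-6)^3 = 8.00e-18 m^3
Step 4: b = 1.8e-5 * 302e-6 * 2.78e-11 / 8.00e-18
b = 1.89e-02 N*s/m


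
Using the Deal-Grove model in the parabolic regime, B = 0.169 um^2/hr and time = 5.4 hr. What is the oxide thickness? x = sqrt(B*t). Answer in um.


Step 1: Compute B*t = 0.169 * 5.4 = 0.9126
Step 2: x = sqrt(0.9126)
x = 0.955 um


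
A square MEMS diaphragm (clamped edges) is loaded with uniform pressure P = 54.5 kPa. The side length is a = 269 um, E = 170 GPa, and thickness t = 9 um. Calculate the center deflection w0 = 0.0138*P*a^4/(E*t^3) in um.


Step 1: Convert pressure to compatible units (E is in GPa, so P in GPa).
P = 54.5 kPa = 54.5e-6 GPa
Step 2: Compute numerator: 0.0138 * P * a^4.
a^4 = 269^4 = 5236114321
numerator = 0.0138 * 54.5e-6 * 5236114321 = 3.9381e+03
Step 3: Compute denominator: E * t^3 = 170 * 9^3 = 123930
Step 4: w0 = numerator / denominator = 3.9381e+03 / 123930 = 0.0318 um


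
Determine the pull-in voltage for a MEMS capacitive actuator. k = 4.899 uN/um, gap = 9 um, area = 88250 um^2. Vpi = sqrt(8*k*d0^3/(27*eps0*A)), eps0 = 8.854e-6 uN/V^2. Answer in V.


Step 1: Compute numerator: 8 * k * d0^3 = 8 * 4.899 * 9^3 = 28570.968
Step 2: Compute denominator: 27 * eps0 * A = 27 * 8.854e-6 * 88250 = 21.096869
Step 3: Vpi = sqrt(28570.968 / 21.096869)
Vpi = 36.8 V


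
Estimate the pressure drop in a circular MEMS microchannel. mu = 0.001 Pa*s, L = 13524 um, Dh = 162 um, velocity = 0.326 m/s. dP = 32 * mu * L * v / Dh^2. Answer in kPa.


Step 1: Convert to SI: L = 13524e-6 m, Dh = 162e-6 m
Step 2: dP = 32 * 0.001 * 13524e-6 * 0.326 / (162e-6)^2
Step 3: dP = 5375.80 Pa
Step 4: Convert to kPa: dP = 5.38 kPa


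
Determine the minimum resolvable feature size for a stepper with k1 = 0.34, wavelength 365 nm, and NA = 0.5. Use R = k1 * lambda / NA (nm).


Step 1: Identify values: k1 = 0.34, lambda = 365 nm, NA = 0.5
Step 2: R = k1 * lambda / NA
R = 0.34 * 365 / 0.5
R = 248.2 nm


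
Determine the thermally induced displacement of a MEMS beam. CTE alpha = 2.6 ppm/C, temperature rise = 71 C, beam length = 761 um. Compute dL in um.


Step 1: Convert CTE: alpha = 2.6 ppm/C = 2.6e-6 /C
Step 2: dL = 2.6e-6 * 71 * 761
dL = 0.1405 um


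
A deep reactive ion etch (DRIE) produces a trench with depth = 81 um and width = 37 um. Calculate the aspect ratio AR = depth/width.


Step 1: AR = depth / width
Step 2: AR = 81 / 37
AR = 2.2


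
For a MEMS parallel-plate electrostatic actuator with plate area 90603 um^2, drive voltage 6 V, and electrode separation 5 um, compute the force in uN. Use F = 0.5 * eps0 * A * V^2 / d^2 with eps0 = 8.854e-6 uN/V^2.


Step 1: Identify parameters.
eps0 = 8.854e-6 uN/V^2, A = 90603 um^2, V = 6 V, d = 5 um
Step 2: Compute V^2 = 6^2 = 36
Step 3: Compute d^2 = 5^2 = 25
Step 4: F = 0.5 * 8.854e-6 * 90603 * 36 / 25
F = 0.578 uN


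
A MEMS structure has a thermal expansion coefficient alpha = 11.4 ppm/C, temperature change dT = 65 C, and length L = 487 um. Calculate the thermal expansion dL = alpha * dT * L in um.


Step 1: Convert CTE: alpha = 11.4 ppm/C = 11.4e-6 /C
Step 2: dL = 11.4e-6 * 65 * 487
dL = 0.3609 um


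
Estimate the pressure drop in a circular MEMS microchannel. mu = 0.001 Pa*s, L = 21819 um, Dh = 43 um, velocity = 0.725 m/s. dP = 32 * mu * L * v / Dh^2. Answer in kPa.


Step 1: Convert to SI: L = 21819e-6 m, Dh = 43e-6 m
Step 2: dP = 32 * 0.001 * 21819e-6 * 0.725 / (43e-6)^2
Step 3: dP = 273770.04 Pa
Step 4: Convert to kPa: dP = 273.77 kPa


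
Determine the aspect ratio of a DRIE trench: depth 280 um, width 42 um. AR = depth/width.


Step 1: AR = depth / width
Step 2: AR = 280 / 42
AR = 6.7


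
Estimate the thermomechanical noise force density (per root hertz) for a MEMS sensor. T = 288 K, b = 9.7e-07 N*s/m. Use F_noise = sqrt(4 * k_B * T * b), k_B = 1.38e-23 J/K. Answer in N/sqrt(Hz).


Step 1: Compute 4 * k_B * T * b
= 4 * 1.38e-23 * 288 * 9.7e-07
= 1.5421e-26 N^2/Hz
Step 2: F_noise = sqrt(1.5421e-26)
F_noise = 1.24e-13 N/sqrt(Hz)


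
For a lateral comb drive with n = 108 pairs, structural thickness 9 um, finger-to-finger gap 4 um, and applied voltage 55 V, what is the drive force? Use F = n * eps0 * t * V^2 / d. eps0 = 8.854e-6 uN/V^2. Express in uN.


Step 1: Parameters: n=108, eps0=8.854e-6 uN/V^2, t=9 um, V=55 V, d=4 um
Step 2: V^2 = 3025
Step 3: F = 108 * 8.854e-6 * 9 * 3025 / 4
F = 6.508 uN


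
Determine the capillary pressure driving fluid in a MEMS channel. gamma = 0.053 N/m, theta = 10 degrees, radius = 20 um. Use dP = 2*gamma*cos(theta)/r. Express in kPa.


Step 1: cos(10 deg) = 0.9848
Step 2: Convert r to m: r = 20e-6 m
Step 3: dP = 2 * 0.053 * 0.9848 / 20e-6 = 5219.4 Pa
Step 4: Convert Pa to kPa (divide by 1000).
dP = 5.22 kPa


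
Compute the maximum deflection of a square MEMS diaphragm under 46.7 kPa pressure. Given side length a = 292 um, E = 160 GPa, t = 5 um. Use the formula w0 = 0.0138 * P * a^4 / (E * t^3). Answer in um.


Step 1: Convert pressure to compatible units (E is in GPa, so P in GPa).
P = 46.7 kPa = 46.7e-6 GPa
Step 2: Compute numerator: 0.0138 * P * a^4.
a^4 = 292^4 = 7269949696
numerator = 0.0138 * 46.7e-6 * 7269949696 = 4.68519e+03
Step 3: Compute denominator: E * t^3 = 160 * 5^3 = 20000
Step 4: w0 = numerator / denominator = 4.68519e+03 / 20000 = 0.2343 um


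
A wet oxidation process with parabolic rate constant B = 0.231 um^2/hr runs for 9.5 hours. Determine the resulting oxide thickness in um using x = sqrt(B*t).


Step 1: Compute B*t = 0.231 * 9.5 = 2.1945
Step 2: x = sqrt(2.1945)
x = 1.481 um


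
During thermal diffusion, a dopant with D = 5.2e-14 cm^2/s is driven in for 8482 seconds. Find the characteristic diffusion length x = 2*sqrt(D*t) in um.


Step 1: Compute D*t = 5.2e-14 * 8482 = 4.41064e-10 cm^2
Step 2: sqrt(D*t) = 2.1e-05 cm
Step 3: x = 2 * 2.1e-05 cm = 4.2e-05 cm
Step 4: Convert to um (1 cm = 1e4 um): x = 0.42 um


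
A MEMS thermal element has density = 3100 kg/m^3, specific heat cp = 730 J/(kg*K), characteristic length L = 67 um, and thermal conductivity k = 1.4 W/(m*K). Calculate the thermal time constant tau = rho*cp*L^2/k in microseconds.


Step 1: Convert L to m: L = 67e-6 m
Step 2: L^2 = (67e-6)^2 = 4.489e-09 m^2
Step 3: tau = 3100 * 730 * 4.489e-09 / 1.4 = 7.25614786e-03 s
Step 4: Convert to microseconds (multiply by 1e6).
tau = 7256.148 us


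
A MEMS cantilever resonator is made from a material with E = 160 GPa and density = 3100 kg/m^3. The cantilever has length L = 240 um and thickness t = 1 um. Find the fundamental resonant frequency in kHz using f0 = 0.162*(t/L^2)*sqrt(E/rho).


Step 1: Convert units to SI.
t_SI = 1e-6 m, L_SI = 240e-6 m
Step 2: Calculate sqrt(E/rho).
sqrt(160e9 / 3100) = 7184.21 m/s
Step 3: Compute f0.
f0 = 0.162 * 1e-6 / (240e-6)^2 * 7184.21 = 20205.6 Hz = 20.21 kHz


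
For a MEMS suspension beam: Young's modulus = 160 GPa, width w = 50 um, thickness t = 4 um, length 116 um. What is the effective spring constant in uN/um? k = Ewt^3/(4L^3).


Step 1: Convert E to consistent units (1 GPa = 1000 uN/um^2).
E = 160 GPa = 160000 uN/um^2
Step 2: Compute t^3 = 4^3 = 64
Step 3: Compute L^3 = 116^3 = 1560896
Step 4: k = 160000 * 50 * 64 / (4 * 1560896)
k = 82.0042 uN/um


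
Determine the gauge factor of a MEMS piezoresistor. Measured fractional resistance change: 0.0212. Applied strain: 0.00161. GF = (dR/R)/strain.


Step 1: Identify values.
dR/R = 0.0212, strain = 0.00161
Step 2: GF = (dR/R) / strain = 0.0212 / 0.00161
GF = 13.2


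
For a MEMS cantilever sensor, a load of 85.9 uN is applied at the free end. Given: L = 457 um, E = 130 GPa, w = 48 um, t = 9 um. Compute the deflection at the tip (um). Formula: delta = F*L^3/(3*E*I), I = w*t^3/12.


Step 1: Calculate the second moment of area.
I = w * t^3 / 12 = 48 * 9^3 / 12 = 2916.0 um^4
Step 2: Convert E to consistent units (1 GPa = 1000 uN/um^2).
E = 130 GPa = 130000 uN/um^2
Step 3: Calculate tip deflection.
delta = F * L^3 / (3 * E * I)
delta = 85.9 * 457^3 / (3 * 130000 * 2916.0)
delta = 7.2092 um


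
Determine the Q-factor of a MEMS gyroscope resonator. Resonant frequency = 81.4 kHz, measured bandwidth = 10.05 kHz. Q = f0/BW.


Step 1: Q = f0 / bandwidth
Step 2: Q = 81.4 / 10.05
Q = 8.1


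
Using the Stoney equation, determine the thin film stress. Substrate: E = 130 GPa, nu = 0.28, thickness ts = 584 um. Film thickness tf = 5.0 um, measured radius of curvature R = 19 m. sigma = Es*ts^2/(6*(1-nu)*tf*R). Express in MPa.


Step 1: Compute numerator: Es * ts^2 = 130 * 584^2 = 44337280 (GPa*um^2)
Step 2: Compute denominator (R in um): 6*(1-nu)*tf*R = 6*0.72*5.0*19e6 = 410400000.0 (um^2)
Step 3: sigma (GPa) = 44337280 / 410400000.0 = 1.08034e-01 GPa
Step 4: Convert to MPa (x1000): sigma = 108.0 MPa


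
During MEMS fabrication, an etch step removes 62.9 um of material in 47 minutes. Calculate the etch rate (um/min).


Step 1: Etch rate = depth / time
Step 2: rate = 62.9 / 47
rate = 1.338 um/min


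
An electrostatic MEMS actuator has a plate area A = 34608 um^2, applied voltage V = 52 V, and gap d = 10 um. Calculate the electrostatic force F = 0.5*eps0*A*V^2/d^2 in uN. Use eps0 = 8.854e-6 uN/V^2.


Step 1: Identify parameters.
eps0 = 8.854e-6 uN/V^2, A = 34608 um^2, V = 52 V, d = 10 um
Step 2: Compute V^2 = 52^2 = 2704
Step 3: Compute d^2 = 10^2 = 100
Step 4: F = 0.5 * 8.854e-6 * 34608 * 2704 / 100
F = 4.143 uN


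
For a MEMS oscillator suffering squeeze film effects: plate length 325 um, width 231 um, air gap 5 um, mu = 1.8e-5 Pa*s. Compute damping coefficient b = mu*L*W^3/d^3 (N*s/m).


Step 1: Convert to SI.
L = 325e-6 m, W = 231e-6 m, d = 5e-6 m
Step 2: W^3 = (231e-6)^3 = 1.23e-11 m^3
Step 3: d^3 = (5e-6)^3 = 1.25e-16 m^3
Step 4: b = 1.8e-5 * 325e-6 * 1.23e-11 / 1.25e-16
b = 5.77e-04 N*s/m


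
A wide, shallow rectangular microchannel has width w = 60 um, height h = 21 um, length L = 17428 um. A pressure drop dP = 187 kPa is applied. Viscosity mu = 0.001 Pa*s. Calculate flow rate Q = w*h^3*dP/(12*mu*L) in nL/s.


Step 1: Convert all dimensions to SI (meters).
w = 60e-6 m, h = 21e-6 m, L = 17428e-6 m, dP = 187e3 Pa
Step 2: Q = w * h^3 * dP / (12 * mu * L)
Q = 60e-6 * (21e-6)^3 * 187e3 / (12 * 0.001 * 17428e-6) = 4.9684617e-10 m^3/s
Step 3: Convert Q from m^3/s to nL/s (1 m^3 = 1e12 nL, so multiply by 1e12).
Q = 496.846 nL/s


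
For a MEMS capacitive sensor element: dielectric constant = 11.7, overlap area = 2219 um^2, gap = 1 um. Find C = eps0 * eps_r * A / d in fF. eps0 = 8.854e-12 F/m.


Step 1: Convert area to m^2: A = 2219e-12 m^2
Step 2: Convert gap to m: d = 1e-6 m
Step 3: C = eps0 * eps_r * A / d
C = 8.854e-12 * 11.7 * 2219e-12 / 1e-6
Step 4: Convert to fF (multiply by 1e15).
C = 229.87 fF


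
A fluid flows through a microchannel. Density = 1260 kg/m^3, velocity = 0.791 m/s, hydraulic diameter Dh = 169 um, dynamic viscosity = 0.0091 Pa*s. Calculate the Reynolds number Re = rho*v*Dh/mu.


Step 1: Convert Dh to meters: Dh = 169e-6 m
Step 2: Re = rho * v * Dh / mu
Re = 1260 * 0.791 * 169e-6 / 0.0091
Re = 18.509


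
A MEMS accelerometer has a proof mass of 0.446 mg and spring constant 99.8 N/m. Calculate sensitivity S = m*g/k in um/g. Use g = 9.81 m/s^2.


Step 1: Convert mass: m = 0.446 mg = 4.46e-07 kg
Step 2: S = m * g / k = 4.46e-07 * 9.81 / 99.8
Step 3: S = 4.38e-08 m/g
Step 4: Convert to um/g: S = 0.044 um/g


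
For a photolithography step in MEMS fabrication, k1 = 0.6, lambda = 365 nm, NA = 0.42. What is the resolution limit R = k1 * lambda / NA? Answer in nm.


Step 1: Identify values: k1 = 0.6, lambda = 365 nm, NA = 0.42
Step 2: R = k1 * lambda / NA
R = 0.6 * 365 / 0.42
R = 521.4 nm
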